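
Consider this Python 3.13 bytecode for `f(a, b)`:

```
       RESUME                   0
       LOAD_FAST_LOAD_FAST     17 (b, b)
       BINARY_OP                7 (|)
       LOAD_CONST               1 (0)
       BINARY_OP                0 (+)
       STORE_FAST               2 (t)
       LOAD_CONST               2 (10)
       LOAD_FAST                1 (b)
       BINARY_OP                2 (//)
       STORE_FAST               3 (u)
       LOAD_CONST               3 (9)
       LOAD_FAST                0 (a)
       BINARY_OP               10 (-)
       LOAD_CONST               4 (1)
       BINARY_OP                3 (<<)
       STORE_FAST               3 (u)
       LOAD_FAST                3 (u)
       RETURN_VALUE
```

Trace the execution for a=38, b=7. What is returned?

LOAD_FAST_LOAD_FAST b,b → push 7,7. Stack: [7, 7]
BINARY_OP | → 7 | 7 = 7. Stack: [7]
LOAD_CONST → push 0. Stack: [7, 0]
BINARY_OP + → 7 + 0 = 7. Stack: [7]
STORE_FAST t → t=7. Stack: []
LOAD_CONST → push 10. Stack: [10]
LOAD_FAST b → push 7. Stack: [10, 7]
BINARY_OP // → 10 // 7 = 1. Stack: [1]
STORE_FAST u → u=1. Stack: []
LOAD_CONST → push 9. Stack: [9]
LOAD_FAST a → push 38. Stack: [9, 38]
BINARY_OP - → 9 - 38 = -29. Stack: [-29]
LOAD_CONST → push 1. Stack: [-29, 1]
BINARY_OP << → -29 << 1 = -58. Stack: [-58]
STORE_FAST u → u=-58. Stack: []
LOAD_FAST u → push -58. Stack: [-58]
RETURN_VALUE → return -58.

-58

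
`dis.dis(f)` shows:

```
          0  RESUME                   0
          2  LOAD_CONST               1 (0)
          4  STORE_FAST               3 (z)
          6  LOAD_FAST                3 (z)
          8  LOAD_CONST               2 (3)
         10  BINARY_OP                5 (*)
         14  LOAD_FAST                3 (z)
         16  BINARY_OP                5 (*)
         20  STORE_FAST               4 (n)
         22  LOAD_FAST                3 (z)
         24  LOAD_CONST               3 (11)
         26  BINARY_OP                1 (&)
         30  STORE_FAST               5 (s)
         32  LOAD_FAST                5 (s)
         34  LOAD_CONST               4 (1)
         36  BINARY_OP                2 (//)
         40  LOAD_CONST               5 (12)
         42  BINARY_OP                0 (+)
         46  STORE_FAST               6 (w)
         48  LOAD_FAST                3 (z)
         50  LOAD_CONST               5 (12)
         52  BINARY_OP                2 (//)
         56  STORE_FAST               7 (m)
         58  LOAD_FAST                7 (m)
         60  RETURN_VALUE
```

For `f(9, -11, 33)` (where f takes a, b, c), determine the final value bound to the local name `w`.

12

LOAD_CONST → push 0. Stack: [0]
STORE_FAST z → z=0. Stack: []
LOAD_FAST z → push 0. Stack: [0]
LOAD_CONST → push 3. Stack: [0, 3]
BINARY_OP * → 0 * 3 = 0. Stack: [0]
LOAD_FAST z → push 0. Stack: [0, 0]
BINARY_OP * → 0 * 0 = 0. Stack: [0]
STORE_FAST n → n=0. Stack: []
LOAD_FAST z → push 0. Stack: [0]
LOAD_CONST → push 11. Stack: [0, 11]
BINARY_OP & → 0 & 11 = 0. Stack: [0]
STORE_FAST s → s=0. Stack: []
LOAD_FAST s → push 0. Stack: [0]
LOAD_CONST → push 1. Stack: [0, 1]
BINARY_OP // → 0 // 1 = 0. Stack: [0]
LOAD_CONST → push 12. Stack: [0, 12]
BINARY_OP + → 0 + 12 = 12. Stack: [12]
STORE_FAST w → w=12. Stack: []
LOAD_FAST z → push 0. Stack: [0]
LOAD_CONST → push 12. Stack: [0, 12]
BINARY_OP // → 0 // 12 = 0. Stack: [0]
STORE_FAST m → m=0. Stack: []
LOAD_FAST m → push 0. Stack: [0]
RETURN_VALUE → return 0.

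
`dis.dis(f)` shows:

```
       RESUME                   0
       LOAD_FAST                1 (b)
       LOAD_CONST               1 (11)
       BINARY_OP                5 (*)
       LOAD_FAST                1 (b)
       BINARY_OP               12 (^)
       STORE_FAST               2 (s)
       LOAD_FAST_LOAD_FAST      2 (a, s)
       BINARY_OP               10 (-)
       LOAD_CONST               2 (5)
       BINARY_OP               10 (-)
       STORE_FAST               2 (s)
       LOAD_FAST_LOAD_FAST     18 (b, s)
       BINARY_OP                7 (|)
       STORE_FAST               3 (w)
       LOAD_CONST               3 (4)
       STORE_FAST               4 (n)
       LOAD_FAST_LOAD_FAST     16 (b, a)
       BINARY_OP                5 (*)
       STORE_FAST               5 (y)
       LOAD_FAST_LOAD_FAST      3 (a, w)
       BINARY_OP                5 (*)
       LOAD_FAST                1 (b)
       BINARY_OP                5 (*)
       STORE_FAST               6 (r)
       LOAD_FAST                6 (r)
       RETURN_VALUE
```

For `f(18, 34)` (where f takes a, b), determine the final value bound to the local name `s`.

-327

LOAD_FAST b → push 34. Stack: [34]
LOAD_CONST → push 11. Stack: [34, 11]
BINARY_OP * → 34 * 11 = 374. Stack: [374]
LOAD_FAST b → push 34. Stack: [374, 34]
BINARY_OP ^ → 374 ^ 34 = 340. Stack: [340]
STORE_FAST s → s=340. Stack: []
LOAD_FAST_LOAD_FAST a,s → push 18,340. Stack: [18, 340]
BINARY_OP - → 18 - 340 = -322. Stack: [-322]
LOAD_CONST → push 5. Stack: [-322, 5]
BINARY_OP - → -322 - 5 = -327. Stack: [-327]
STORE_FAST s → s=-327. Stack: []
LOAD_FAST_LOAD_FAST b,s → push 34,-327. Stack: [34, -327]
BINARY_OP | → 34 | -327 = -325. Stack: [-325]
STORE_FAST w → w=-325. Stack: []
LOAD_CONST → push 4. Stack: [4]
STORE_FAST n → n=4. Stack: []
LOAD_FAST_LOAD_FAST b,a → push 34,18. Stack: [34, 18]
BINARY_OP * → 34 * 18 = 612. Stack: [612]
STORE_FAST y → y=612. Stack: []
LOAD_FAST_LOAD_FAST a,w → push 18,-325. Stack: [18, -325]
BINARY_OP * → 18 * -325 = -5850. Stack: [-5850]
LOAD_FAST b → push 34. Stack: [-5850, 34]
BINARY_OP * → -5850 * 34 = -198900. Stack: [-198900]
STORE_FAST r → r=-198900. Stack: []
LOAD_FAST r → push -198900. Stack: [-198900]
RETURN_VALUE → return -198900.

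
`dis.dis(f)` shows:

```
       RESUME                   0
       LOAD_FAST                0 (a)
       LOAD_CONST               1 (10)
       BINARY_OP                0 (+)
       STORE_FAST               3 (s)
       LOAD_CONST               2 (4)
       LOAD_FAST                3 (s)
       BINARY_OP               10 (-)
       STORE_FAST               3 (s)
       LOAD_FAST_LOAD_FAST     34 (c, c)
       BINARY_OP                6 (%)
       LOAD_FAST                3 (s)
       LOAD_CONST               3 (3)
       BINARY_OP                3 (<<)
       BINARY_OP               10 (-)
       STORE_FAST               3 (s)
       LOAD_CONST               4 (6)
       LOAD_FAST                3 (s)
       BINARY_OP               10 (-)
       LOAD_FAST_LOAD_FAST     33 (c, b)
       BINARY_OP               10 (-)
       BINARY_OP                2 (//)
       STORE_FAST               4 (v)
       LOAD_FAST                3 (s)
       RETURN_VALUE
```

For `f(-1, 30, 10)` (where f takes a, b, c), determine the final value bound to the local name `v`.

LOAD_FAST a → push -1. Stack: [-1]
LOAD_CONST → push 10. Stack: [-1, 10]
BINARY_OP + → -1 + 10 = 9. Stack: [9]
STORE_FAST s → s=9. Stack: []
LOAD_CONST → push 4. Stack: [4]
LOAD_FAST s → push 9. Stack: [4, 9]
BINARY_OP - → 4 - 9 = -5. Stack: [-5]
STORE_FAST s → s=-5. Stack: []
LOAD_FAST_LOAD_FAST c,c → push 10,10. Stack: [10, 10]
BINARY_OP % → 10 % 10 = 0. Stack: [0]
LOAD_FAST s → push -5. Stack: [0, -5]
LOAD_CONST → push 3. Stack: [0, -5, 3]
BINARY_OP << → -5 << 3 = -40. Stack: [0, -40]
BINARY_OP - → 0 - -40 = 40. Stack: [40]
STORE_FAST s → s=40. Stack: []
LOAD_CONST → push 6. Stack: [6]
LOAD_FAST s → push 40. Stack: [6, 40]
BINARY_OP - → 6 - 40 = -34. Stack: [-34]
LOAD_FAST_LOAD_FAST c,b → push 10,30. Stack: [-34, 10, 30]
BINARY_OP - → 10 - 30 = -20. Stack: [-34, -20]
BINARY_OP // → -34 // -20 = 1. Stack: [1]
STORE_FAST v → v=1. Stack: []
LOAD_FAST s → push 40. Stack: [40]
RETURN_VALUE → return 40.

1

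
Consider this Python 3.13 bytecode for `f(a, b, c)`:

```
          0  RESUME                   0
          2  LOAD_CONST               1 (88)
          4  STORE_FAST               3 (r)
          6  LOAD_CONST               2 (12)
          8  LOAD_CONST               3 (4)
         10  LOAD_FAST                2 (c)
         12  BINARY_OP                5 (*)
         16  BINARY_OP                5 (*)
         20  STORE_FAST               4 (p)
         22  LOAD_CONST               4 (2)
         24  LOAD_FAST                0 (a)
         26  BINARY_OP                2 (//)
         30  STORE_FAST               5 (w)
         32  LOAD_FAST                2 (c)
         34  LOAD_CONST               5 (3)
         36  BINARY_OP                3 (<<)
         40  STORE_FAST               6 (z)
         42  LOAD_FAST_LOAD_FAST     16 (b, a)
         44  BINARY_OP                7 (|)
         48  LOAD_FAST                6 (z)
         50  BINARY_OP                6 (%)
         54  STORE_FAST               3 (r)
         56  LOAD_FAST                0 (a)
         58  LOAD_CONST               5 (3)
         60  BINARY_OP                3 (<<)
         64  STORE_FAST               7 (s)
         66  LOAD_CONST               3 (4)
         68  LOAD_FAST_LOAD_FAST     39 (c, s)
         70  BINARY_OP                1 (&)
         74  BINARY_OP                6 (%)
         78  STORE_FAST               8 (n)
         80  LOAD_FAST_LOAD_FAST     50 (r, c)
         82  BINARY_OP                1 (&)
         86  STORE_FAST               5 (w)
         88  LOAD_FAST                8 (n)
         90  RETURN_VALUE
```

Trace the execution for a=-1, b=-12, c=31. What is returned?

LOAD_CONST → push 88. Stack: [88]
STORE_FAST r → r=88. Stack: []
LOAD_CONST → push 12. Stack: [12]
LOAD_CONST → push 4. Stack: [12, 4]
LOAD_FAST c → push 31. Stack: [12, 4, 31]
BINARY_OP * → 4 * 31 = 124. Stack: [12, 124]
BINARY_OP * → 12 * 124 = 1488. Stack: [1488]
STORE_FAST p → p=1488. Stack: []
LOAD_CONST → push 2. Stack: [2]
LOAD_FAST a → push -1. Stack: [2, -1]
BINARY_OP // → 2 // -1 = -2. Stack: [-2]
STORE_FAST w → w=-2. Stack: []
LOAD_FAST c → push 31. Stack: [31]
LOAD_CONST → push 3. Stack: [31, 3]
BINARY_OP << → 31 << 3 = 248. Stack: [248]
STORE_FAST z → z=248. Stack: []
LOAD_FAST_LOAD_FAST b,a → push -12,-1. Stack: [-12, -1]
BINARY_OP | → -12 | -1 = -1. Stack: [-1]
LOAD_FAST z → push 248. Stack: [-1, 248]
BINARY_OP % → -1 % 248 = 247. Stack: [247]
STORE_FAST r → r=247. Stack: []
LOAD_FAST a → push -1. Stack: [-1]
LOAD_CONST → push 3. Stack: [-1, 3]
BINARY_OP << → -1 << 3 = -8. Stack: [-8]
STORE_FAST s → s=-8. Stack: []
LOAD_CONST → push 4. Stack: [4]
LOAD_FAST_LOAD_FAST c,s → push 31,-8. Stack: [4, 31, -8]
BINARY_OP & → 31 & -8 = 24. Stack: [4, 24]
BINARY_OP % → 4 % 24 = 4. Stack: [4]
STORE_FAST n → n=4. Stack: []
LOAD_FAST_LOAD_FAST r,c → push 247,31. Stack: [247, 31]
BINARY_OP & → 247 & 31 = 23. Stack: [23]
STORE_FAST w → w=23. Stack: []
LOAD_FAST n → push 4. Stack: [4]
RETURN_VALUE → return 4.

4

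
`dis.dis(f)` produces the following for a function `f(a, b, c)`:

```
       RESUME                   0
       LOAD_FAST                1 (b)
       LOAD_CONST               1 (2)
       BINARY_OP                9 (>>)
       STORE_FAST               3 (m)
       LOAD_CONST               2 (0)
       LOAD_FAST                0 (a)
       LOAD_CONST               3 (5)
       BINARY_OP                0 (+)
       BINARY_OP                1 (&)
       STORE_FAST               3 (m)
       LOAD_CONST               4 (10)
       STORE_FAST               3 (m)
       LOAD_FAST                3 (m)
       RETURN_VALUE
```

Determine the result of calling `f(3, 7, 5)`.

LOAD_FAST b → push 7. Stack: [7]
LOAD_CONST → push 2. Stack: [7, 2]
BINARY_OP >> → 7 >> 2 = 1. Stack: [1]
STORE_FAST m → m=1. Stack: []
LOAD_CONST → push 0. Stack: [0]
LOAD_FAST a → push 3. Stack: [0, 3]
LOAD_CONST → push 5. Stack: [0, 3, 5]
BINARY_OP + → 3 + 5 = 8. Stack: [0, 8]
BINARY_OP & → 0 & 8 = 0. Stack: [0]
STORE_FAST m → m=0. Stack: []
LOAD_CONST → push 10. Stack: [10]
STORE_FAST m → m=10. Stack: []
LOAD_FAST m → push 10. Stack: [10]
RETURN_VALUE → return 10.

10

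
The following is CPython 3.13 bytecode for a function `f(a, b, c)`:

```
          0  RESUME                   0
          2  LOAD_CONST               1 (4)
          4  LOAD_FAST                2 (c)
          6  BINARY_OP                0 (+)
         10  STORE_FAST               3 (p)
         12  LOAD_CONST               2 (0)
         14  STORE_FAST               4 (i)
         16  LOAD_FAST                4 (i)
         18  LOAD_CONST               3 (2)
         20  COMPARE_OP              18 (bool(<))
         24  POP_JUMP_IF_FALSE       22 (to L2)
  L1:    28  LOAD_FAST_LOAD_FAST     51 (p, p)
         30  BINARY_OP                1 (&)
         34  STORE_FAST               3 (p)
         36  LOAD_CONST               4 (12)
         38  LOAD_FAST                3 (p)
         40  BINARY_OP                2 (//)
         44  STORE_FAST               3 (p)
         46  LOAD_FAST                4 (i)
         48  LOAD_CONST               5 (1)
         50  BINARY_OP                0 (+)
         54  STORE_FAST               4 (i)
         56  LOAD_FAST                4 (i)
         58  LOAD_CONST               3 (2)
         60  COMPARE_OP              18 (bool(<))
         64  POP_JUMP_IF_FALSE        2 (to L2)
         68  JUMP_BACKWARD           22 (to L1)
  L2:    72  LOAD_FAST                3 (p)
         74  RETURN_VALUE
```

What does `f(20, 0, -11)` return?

LOAD_CONST → push 4. Stack: [4]
LOAD_FAST c → push -11. Stack: [4, -11]
BINARY_OP + → 4 + -11 = -7. Stack: [-7]
STORE_FAST p → p=-7. Stack: []
LOAD_CONST → push 0. Stack: [0]
STORE_FAST i → i=0. Stack: []
LOAD_FAST i → push 0. Stack: [0]
LOAD_CONST → push 2. Stack: [0, 2]
COMPARE_OP bool(<) → 0 vs 2 = True. Stack: [True]
POP_JUMP_IF_FALSE → pop True; no jump. Stack: []
LOAD_FAST_LOAD_FAST p,p → push -7,-7. Stack: [-7, -7]
BINARY_OP & → -7 & -7 = -7. Stack: [-7]
STORE_FAST p → p=-7. Stack: []
LOAD_CONST → push 12. Stack: [12]
LOAD_FAST p → push -7. Stack: [12, -7]
BINARY_OP // → 12 // -7 = -2. Stack: [-2]
STORE_FAST p → p=-2. Stack: []
LOAD_FAST i → push 0. Stack: [0]
LOAD_CONST → push 1. Stack: [0, 1]
BINARY_OP + → 0 + 1 = 1. Stack: [1]
STORE_FAST i → i=1. Stack: []
LOAD_FAST i → push 1. Stack: [1]
LOAD_CONST → push 2. Stack: [1, 2]
COMPARE_OP bool(<) → 1 vs 2 = True. Stack: [True]
POP_JUMP_IF_FALSE → pop True; no jump. Stack: []
LOAD_FAST_LOAD_FAST p,p → push -2,-2. Stack: [-2, -2]
BINARY_OP & → -2 & -2 = -2. Stack: [-2]
STORE_FAST p → p=-2. Stack: []
LOAD_CONST → push 12. Stack: [12]
LOAD_FAST p → push -2. Stack: [12, -2]
BINARY_OP // → 12 // -2 = -6. Stack: [-6]
STORE_FAST p → p=-6. Stack: []
LOAD_FAST i → push 1. Stack: [1]
LOAD_CONST → push 1. Stack: [1, 1]
BINARY_OP + → 1 + 1 = 2. Stack: [2]
STORE_FAST i → i=2. Stack: []
LOAD_FAST i → push 2. Stack: [2]
LOAD_CONST → push 2. Stack: [2, 2]
COMPARE_OP bool(<) → 2 vs 2 = False. Stack: [False]
POP_JUMP_IF_FALSE → pop False; jump. Stack: []
LOAD_FAST p → push -6. Stack: [-6]
RETURN_VALUE → return -6.

-6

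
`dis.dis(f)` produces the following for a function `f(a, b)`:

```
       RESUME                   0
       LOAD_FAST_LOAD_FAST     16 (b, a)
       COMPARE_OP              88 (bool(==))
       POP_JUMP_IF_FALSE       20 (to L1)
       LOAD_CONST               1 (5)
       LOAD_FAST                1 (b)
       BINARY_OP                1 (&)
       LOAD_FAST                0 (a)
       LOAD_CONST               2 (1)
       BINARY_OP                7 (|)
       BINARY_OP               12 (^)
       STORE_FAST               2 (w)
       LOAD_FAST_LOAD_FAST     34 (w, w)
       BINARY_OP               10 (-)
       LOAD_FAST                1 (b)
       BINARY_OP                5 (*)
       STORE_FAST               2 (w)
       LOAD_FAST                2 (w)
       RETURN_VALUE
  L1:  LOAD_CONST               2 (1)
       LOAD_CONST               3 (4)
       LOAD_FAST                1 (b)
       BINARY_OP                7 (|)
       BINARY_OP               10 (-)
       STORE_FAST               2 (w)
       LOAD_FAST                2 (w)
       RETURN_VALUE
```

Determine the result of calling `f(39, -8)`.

LOAD_FAST_LOAD_FAST b,a → push -8,39. Stack: [-8, 39]
COMPARE_OP bool(==) → -8 vs 39 = False. Stack: [False]
POP_JUMP_IF_FALSE → pop False; jump. Stack: []
LOAD_CONST → push 1. Stack: [1]
LOAD_CONST → push 4. Stack: [1, 4]
LOAD_FAST b → push -8. Stack: [1, 4, -8]
BINARY_OP | → 4 | -8 = -4. Stack: [1, -4]
BINARY_OP - → 1 - -4 = 5. Stack: [5]
STORE_FAST w → w=5. Stack: []
LOAD_FAST w → push 5. Stack: [5]
RETURN_VALUE → return 5.

5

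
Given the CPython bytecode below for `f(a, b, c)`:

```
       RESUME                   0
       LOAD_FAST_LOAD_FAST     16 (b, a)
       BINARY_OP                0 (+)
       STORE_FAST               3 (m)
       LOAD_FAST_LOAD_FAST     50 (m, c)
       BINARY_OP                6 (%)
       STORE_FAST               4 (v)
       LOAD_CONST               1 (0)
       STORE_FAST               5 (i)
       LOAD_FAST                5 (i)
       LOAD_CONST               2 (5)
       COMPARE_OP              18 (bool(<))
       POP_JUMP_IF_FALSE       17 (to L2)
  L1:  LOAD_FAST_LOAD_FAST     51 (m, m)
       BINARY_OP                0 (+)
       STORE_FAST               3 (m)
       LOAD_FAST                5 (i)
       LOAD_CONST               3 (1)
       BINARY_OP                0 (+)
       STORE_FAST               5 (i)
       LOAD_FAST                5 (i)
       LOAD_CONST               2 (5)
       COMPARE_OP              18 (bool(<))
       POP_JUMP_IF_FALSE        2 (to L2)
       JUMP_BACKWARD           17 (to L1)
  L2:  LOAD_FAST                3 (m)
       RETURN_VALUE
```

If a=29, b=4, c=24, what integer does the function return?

LOAD_FAST_LOAD_FAST b,a → push 4,29
BINARY_OP + → 4 + 29 = 33
STORE_FAST m → m=33
LOAD_FAST_LOAD_FAST m,c → push 33,24
BINARY_OP % → 33 % 24 = 9
STORE_FAST v → v=9
LOAD_CONST → push 0
STORE_FAST i → i=0
LOAD_FAST i → push 0
LOAD_CONST → push 5
COMPARE_OP bool(<) → 0 vs 5 = True
POP_JUMP_IF_FALSE → pop True; no jump
LOAD_FAST_LOAD_FAST m,m → push 33,33
BINARY_OP + → 33 + 33 = 66
STORE_FAST m → m=66
LOAD_FAST i → push 0
LOAD_CONST → push 1
BINARY_OP + → 0 + 1 = 1
STORE_FAST i → i=1
LOAD_FAST i → push 1
LOAD_CONST → push 5
COMPARE_OP bool(<) → 1 vs 5 = True
POP_JUMP_IF_FALSE → pop True; no jump
LOAD_FAST_LOAD_FAST m,m → push 66,66
BINARY_OP + → 66 + 66 = 132
STORE_FAST m → m=132
LOAD_FAST i → push 1
LOAD_CONST → push 1
BINARY_OP + → 1 + 1 = 2
STORE_FAST i → i=2
LOAD_FAST i → push 2
LOAD_CONST → push 5
COMPARE_OP bool(<) → 2 vs 5 = True
POP_JUMP_IF_FALSE → pop True; no jump
LOAD_FAST_LOAD_FAST m,m → push 132,132
BINARY_OP + → 132 + 132 = 264
STORE_FAST m → m=264
LOAD_FAST i → push 2
LOAD_CONST → push 1
BINARY_OP + → 2 + 1 = 3
STORE_FAST i → i=3
LOAD_FAST i → push 3
LOAD_CONST → push 5
COMPARE_OP bool(<) → 3 vs 5 = True
POP_JUMP_IF_FALSE → pop True; no jump
LOAD_FAST_LOAD_FAST m,m → push 264,264
BINARY_OP + → 264 + 264 = 528
STORE_FAST m → m=528
LOAD_FAST i → push 3
LOAD_CONST → push 1
BINARY_OP + → 3 + 1 = 4
STORE_FAST i → i=4
LOAD_FAST i → push 4
LOAD_CONST → push 5
COMPARE_OP bool(<) → 4 vs 5 = True
POP_JUMP_IF_FALSE → pop True; no jump
LOAD_FAST_LOAD_FAST m,m → push 528,528
BINARY_OP + → 528 + 528 = 1056
STORE_FAST m → m=1056
LOAD_FAST i → push 4
LOAD_CONST → push 1
BINARY_OP + → 4 + 1 = 5
STORE_FAST i → i=5
LOAD_FAST i → push 5
LOAD_CONST → push 5
COMPARE_OP bool(<) → 5 vs 5 = False
POP_JUMP_IF_FALSE → pop False; jump
LOAD_FAST m → push 1056
RETURN_VALUE → return 1056.

1056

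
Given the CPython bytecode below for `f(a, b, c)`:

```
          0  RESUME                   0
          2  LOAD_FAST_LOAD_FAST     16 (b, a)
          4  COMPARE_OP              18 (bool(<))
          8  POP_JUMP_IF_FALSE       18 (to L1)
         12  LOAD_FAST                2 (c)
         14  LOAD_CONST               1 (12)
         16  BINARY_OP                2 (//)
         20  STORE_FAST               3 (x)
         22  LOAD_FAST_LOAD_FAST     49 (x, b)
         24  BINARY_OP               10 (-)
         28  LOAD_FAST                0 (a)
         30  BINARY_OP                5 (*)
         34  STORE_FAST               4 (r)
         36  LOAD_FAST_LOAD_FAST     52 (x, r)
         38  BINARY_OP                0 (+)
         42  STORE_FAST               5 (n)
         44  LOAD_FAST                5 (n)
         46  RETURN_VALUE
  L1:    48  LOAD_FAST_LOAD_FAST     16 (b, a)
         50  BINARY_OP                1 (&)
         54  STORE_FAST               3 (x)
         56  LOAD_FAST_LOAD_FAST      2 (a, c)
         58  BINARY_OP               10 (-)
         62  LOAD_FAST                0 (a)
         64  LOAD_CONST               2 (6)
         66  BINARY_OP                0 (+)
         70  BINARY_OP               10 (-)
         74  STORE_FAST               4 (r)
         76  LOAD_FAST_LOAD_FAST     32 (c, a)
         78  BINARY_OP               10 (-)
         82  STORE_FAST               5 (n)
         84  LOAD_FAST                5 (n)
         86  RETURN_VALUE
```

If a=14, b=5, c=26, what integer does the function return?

-40

LOAD_FAST_LOAD_FAST b,a → push 5,14. Stack: [5, 14]
COMPARE_OP bool(<) → 5 vs 14 = True. Stack: [True]
POP_JUMP_IF_FALSE → pop True; no jump. Stack: []
LOAD_FAST c → push 26. Stack: [26]
LOAD_CONST → push 12. Stack: [26, 12]
BINARY_OP // → 26 // 12 = 2. Stack: [2]
STORE_FAST x → x=2. Stack: []
LOAD_FAST_LOAD_FAST x,b → push 2,5. Stack: [2, 5]
BINARY_OP - → 2 - 5 = -3. Stack: [-3]
LOAD_FAST a → push 14. Stack: [-3, 14]
BINARY_OP * → -3 * 14 = -42. Stack: [-42]
STORE_FAST r → r=-42. Stack: []
LOAD_FAST_LOAD_FAST x,r → push 2,-42. Stack: [2, -42]
BINARY_OP + → 2 + -42 = -40. Stack: [-40]
STORE_FAST n → n=-40. Stack: []
LOAD_FAST n → push -40. Stack: [-40]
RETURN_VALUE → return -40.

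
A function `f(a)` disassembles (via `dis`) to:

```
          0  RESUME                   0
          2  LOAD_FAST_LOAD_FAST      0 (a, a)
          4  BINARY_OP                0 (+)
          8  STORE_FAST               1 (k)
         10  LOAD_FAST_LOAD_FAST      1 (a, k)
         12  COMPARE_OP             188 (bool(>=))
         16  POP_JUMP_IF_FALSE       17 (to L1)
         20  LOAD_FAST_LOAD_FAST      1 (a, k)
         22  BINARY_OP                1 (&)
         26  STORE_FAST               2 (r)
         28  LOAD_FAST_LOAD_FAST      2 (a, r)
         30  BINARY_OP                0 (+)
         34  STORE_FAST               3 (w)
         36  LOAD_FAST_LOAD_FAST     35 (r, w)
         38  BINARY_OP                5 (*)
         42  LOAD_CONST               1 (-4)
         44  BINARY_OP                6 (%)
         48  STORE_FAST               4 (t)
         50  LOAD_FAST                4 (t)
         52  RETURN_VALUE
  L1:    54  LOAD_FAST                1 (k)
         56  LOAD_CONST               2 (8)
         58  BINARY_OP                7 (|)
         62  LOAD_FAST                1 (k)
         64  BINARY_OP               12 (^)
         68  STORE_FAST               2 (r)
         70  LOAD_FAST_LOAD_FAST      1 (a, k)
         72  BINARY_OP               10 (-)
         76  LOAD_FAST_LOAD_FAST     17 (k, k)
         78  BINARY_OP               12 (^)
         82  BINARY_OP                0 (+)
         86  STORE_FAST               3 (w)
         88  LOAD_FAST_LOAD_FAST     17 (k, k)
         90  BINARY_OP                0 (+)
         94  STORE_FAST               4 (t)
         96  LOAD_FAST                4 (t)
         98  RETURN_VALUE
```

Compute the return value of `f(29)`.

116

LOAD_FAST_LOAD_FAST a,a → push 29,29. Stack: [29, 29]
BINARY_OP + → 29 + 29 = 58. Stack: [58]
STORE_FAST k → k=58. Stack: []
LOAD_FAST_LOAD_FAST a,k → push 29,58. Stack: [29, 58]
COMPARE_OP bool(>=) → 29 vs 58 = False. Stack: [False]
POP_JUMP_IF_FALSE → pop False; jump. Stack: []
LOAD_FAST k → push 58. Stack: [58]
LOAD_CONST → push 8. Stack: [58, 8]
BINARY_OP | → 58 | 8 = 58. Stack: [58]
LOAD_FAST k → push 58. Stack: [58, 58]
BINARY_OP ^ → 58 ^ 58 = 0. Stack: [0]
STORE_FAST r → r=0. Stack: []
LOAD_FAST_LOAD_FAST a,k → push 29,58. Stack: [29, 58]
BINARY_OP - → 29 - 58 = -29. Stack: [-29]
LOAD_FAST_LOAD_FAST k,k → push 58,58. Stack: [-29, 58, 58]
BINARY_OP ^ → 58 ^ 58 = 0. Stack: [-29, 0]
BINARY_OP + → -29 + 0 = -29. Stack: [-29]
STORE_FAST w → w=-29. Stack: []
LOAD_FAST_LOAD_FAST k,k → push 58,58. Stack: [58, 58]
BINARY_OP + → 58 + 58 = 116. Stack: [116]
STORE_FAST t → t=116. Stack: []
LOAD_FAST t → push 116. Stack: [116]
RETURN_VALUE → return 116.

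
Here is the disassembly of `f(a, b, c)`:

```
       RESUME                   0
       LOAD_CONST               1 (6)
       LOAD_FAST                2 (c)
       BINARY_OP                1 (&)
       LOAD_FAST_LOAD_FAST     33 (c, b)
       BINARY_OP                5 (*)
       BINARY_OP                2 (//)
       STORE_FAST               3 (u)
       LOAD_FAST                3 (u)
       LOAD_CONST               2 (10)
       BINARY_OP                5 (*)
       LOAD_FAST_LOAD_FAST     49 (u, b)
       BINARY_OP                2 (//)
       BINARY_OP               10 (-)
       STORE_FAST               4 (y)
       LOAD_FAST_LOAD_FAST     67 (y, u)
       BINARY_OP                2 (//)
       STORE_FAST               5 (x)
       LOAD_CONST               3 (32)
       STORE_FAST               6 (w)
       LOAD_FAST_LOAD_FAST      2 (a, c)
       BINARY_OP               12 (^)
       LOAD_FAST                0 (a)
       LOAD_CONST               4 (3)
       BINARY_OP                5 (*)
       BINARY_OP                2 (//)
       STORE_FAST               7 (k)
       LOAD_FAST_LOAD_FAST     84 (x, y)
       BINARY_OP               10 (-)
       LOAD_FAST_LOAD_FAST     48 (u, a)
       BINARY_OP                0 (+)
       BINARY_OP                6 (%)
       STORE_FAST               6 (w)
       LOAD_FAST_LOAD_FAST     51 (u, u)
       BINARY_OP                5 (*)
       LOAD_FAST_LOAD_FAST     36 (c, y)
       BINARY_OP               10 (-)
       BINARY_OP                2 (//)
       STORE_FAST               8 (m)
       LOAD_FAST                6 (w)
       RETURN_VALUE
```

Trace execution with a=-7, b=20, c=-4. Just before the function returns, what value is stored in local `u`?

LOAD_CONST → push 6. Stack: [6]
LOAD_FAST c → push -4. Stack: [6, -4]
BINARY_OP & → 6 & -4 = 4. Stack: [4]
LOAD_FAST_LOAD_FAST c,b → push -4,20. Stack: [4, -4, 20]
BINARY_OP * → -4 * 20 = -80. Stack: [4, -80]
BINARY_OP // → 4 // -80 = -1. Stack: [-1]
STORE_FAST u → u=-1. Stack: []
LOAD_FAST u → push -1. Stack: [-1]
LOAD_CONST → push 10. Stack: [-1, 10]
BINARY_OP * → -1 * 10 = -10. Stack: [-10]
LOAD_FAST_LOAD_FAST u,b → push -1,20. Stack: [-10, -1, 20]
BINARY_OP // → -1 // 20 = -1. Stack: [-10, -1]
BINARY_OP - → -10 - -1 = -9. Stack: [-9]
STORE_FAST y → y=-9. Stack: []
LOAD_FAST_LOAD_FAST y,u → push -9,-1. Stack: [-9, -1]
BINARY_OP // → -9 // -1 = 9. Stack: [9]
STORE_FAST x → x=9. Stack: []
LOAD_CONST → push 32. Stack: [32]
STORE_FAST w → w=32. Stack: []
LOAD_FAST_LOAD_FAST a,c → push -7,-4. Stack: [-7, -4]
BINARY_OP ^ → -7 ^ -4 = 5. Stack: [5]
LOAD_FAST a → push -7. Stack: [5, -7]
LOAD_CONST → push 3. Stack: [5, -7, 3]
BINARY_OP * → -7 * 3 = -21. Stack: [5, -21]
BINARY_OP // → 5 // -21 = -1. Stack: [-1]
STORE_FAST k → k=-1. Stack: []
LOAD_FAST_LOAD_FAST x,y → push 9,-9. Stack: [9, -9]
BINARY_OP - → 9 - -9 = 18. Stack: [18]
LOAD_FAST_LOAD_FAST u,a → push -1,-7. Stack: [18, -1, -7]
BINARY_OP + → -1 + -7 = -8. Stack: [18, -8]
BINARY_OP % → 18 % -8 = -6. Stack: [-6]
STORE_FAST w → w=-6. Stack: []
LOAD_FAST_LOAD_FAST u,u → push -1,-1. Stack: [-1, -1]
BINARY_OP * → -1 * -1 = 1. Stack: [1]
LOAD_FAST_LOAD_FAST c,y → push -4,-9. Stack: [1, -4, -9]
BINARY_OP - → -4 - -9 = 5. Stack: [1, 5]
BINARY_OP // → 1 // 5 = 0. Stack: [0]
STORE_FAST m → m=0. Stack: []
LOAD_FAST w → push -6. Stack: [-6]
RETURN_VALUE → return -6.

-1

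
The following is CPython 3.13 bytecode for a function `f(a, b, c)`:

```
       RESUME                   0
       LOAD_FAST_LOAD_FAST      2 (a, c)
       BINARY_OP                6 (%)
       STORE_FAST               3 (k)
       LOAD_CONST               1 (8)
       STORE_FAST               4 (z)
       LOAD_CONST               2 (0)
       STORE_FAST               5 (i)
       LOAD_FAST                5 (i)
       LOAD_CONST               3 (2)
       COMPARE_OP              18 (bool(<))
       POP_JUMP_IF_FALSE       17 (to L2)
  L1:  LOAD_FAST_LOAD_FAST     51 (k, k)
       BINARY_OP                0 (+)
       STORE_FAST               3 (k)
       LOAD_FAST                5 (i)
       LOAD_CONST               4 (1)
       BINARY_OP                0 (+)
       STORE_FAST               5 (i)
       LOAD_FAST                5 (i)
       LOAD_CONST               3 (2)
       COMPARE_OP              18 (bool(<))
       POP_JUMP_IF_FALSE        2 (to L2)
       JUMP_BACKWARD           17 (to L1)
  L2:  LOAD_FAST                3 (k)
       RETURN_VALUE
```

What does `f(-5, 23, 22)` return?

68

LOAD_FAST_LOAD_FAST a,c → push -5,22. Stack: [-5, 22]
BINARY_OP % → -5 % 22 = 17. Stack: [17]
STORE_FAST k → k=17. Stack: []
LOAD_CONST → push 8. Stack: [8]
STORE_FAST z → z=8. Stack: []
LOAD_CONST → push 0. Stack: [0]
STORE_FAST i → i=0. Stack: []
LOAD_FAST i → push 0. Stack: [0]
LOAD_CONST → push 2. Stack: [0, 2]
COMPARE_OP bool(<) → 0 vs 2 = True. Stack: [True]
POP_JUMP_IF_FALSE → pop True; no jump. Stack: []
LOAD_FAST_LOAD_FAST k,k → push 17,17. Stack: [17, 17]
BINARY_OP + → 17 + 17 = 34. Stack: [34]
STORE_FAST k → k=34. Stack: []
LOAD_FAST i → push 0. Stack: [0]
LOAD_CONST → push 1. Stack: [0, 1]
BINARY_OP + → 0 + 1 = 1. Stack: [1]
STORE_FAST i → i=1. Stack: []
LOAD_FAST i → push 1. Stack: [1]
LOAD_CONST → push 2. Stack: [1, 2]
COMPARE_OP bool(<) → 1 vs 2 = True. Stack: [True]
POP_JUMP_IF_FALSE → pop True; no jump. Stack: []
LOAD_FAST_LOAD_FAST k,k → push 34,34. Stack: [34, 34]
BINARY_OP + → 34 + 34 = 68. Stack: [68]
STORE_FAST k → k=68. Stack: []
LOAD_FAST i → push 1. Stack: [1]
LOAD_CONST → push 1. Stack: [1, 1]
BINARY_OP + → 1 + 1 = 2. Stack: [2]
STORE_FAST i → i=2. Stack: []
LOAD_FAST i → push 2. Stack: [2]
LOAD_CONST → push 2. Stack: [2, 2]
COMPARE_OP bool(<) → 2 vs 2 = False. Stack: [False]
POP_JUMP_IF_FALSE → pop False; jump. Stack: []
LOAD_FAST k → push 68. Stack: [68]
RETURN_VALUE → return 68.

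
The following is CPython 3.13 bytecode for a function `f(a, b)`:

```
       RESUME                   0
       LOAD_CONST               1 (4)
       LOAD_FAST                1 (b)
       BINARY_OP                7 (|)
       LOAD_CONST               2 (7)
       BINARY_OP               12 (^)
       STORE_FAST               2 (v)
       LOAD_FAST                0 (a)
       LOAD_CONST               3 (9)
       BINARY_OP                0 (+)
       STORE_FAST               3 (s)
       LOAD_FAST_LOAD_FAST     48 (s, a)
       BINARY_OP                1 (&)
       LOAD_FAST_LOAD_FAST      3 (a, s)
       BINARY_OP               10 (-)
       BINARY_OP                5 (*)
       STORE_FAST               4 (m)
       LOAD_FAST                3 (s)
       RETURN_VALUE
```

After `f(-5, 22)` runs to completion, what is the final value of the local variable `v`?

17

LOAD_CONST → push 4. Stack: [4]
LOAD_FAST b → push 22. Stack: [4, 22]
BINARY_OP | → 4 | 22 = 22. Stack: [22]
LOAD_CONST → push 7. Stack: [22, 7]
BINARY_OP ^ → 22 ^ 7 = 17. Stack: [17]
STORE_FAST v → v=17. Stack: []
LOAD_FAST a → push -5. Stack: [-5]
LOAD_CONST → push 9. Stack: [-5, 9]
BINARY_OP + → -5 + 9 = 4. Stack: [4]
STORE_FAST s → s=4. Stack: []
LOAD_FAST_LOAD_FAST s,a → push 4,-5. Stack: [4, -5]
BINARY_OP & → 4 & -5 = 0. Stack: [0]
LOAD_FAST_LOAD_FAST a,s → push -5,4. Stack: [0, -5, 4]
BINARY_OP - → -5 - 4 = -9. Stack: [0, -9]
BINARY_OP * → 0 * -9 = 0. Stack: [0]
STORE_FAST m → m=0. Stack: []
LOAD_FAST s → push 4. Stack: [4]
RETURN_VALUE → return 4.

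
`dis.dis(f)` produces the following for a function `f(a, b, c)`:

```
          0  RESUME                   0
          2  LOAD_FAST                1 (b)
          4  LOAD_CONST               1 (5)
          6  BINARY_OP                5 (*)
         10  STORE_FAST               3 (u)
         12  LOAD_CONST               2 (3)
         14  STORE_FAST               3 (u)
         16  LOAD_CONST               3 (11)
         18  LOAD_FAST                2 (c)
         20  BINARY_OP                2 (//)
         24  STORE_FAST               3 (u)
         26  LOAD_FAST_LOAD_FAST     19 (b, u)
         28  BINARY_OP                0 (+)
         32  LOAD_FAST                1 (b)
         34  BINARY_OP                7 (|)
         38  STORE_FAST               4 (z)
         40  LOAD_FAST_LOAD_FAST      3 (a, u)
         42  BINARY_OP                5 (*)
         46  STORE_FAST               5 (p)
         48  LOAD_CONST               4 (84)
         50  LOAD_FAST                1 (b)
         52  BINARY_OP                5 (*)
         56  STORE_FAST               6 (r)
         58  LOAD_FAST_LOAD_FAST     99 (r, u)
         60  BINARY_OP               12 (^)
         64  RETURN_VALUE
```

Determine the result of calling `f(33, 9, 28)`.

LOAD_FAST b → push 9. Stack: [9]
LOAD_CONST → push 5. Stack: [9, 5]
BINARY_OP * → 9 * 5 = 45. Stack: [45]
STORE_FAST u → u=45. Stack: []
LOAD_CONST → push 3. Stack: [3]
STORE_FAST u → u=3. Stack: []
LOAD_CONST → push 11. Stack: [11]
LOAD_FAST c → push 28. Stack: [11, 28]
BINARY_OP // → 11 // 28 = 0. Stack: [0]
STORE_FAST u → u=0. Stack: []
LOAD_FAST_LOAD_FAST b,u → push 9,0. Stack: [9, 0]
BINARY_OP + → 9 + 0 = 9. Stack: [9]
LOAD_FAST b → push 9. Stack: [9, 9]
BINARY_OP | → 9 | 9 = 9. Stack: [9]
STORE_FAST z → z=9. Stack: []
LOAD_FAST_LOAD_FAST a,u → push 33,0. Stack: [33, 0]
BINARY_OP * → 33 * 0 = 0. Stack: [0]
STORE_FAST p → p=0. Stack: []
LOAD_CONST → push 84. Stack: [84]
LOAD_FAST b → push 9. Stack: [84, 9]
BINARY_OP * → 84 * 9 = 756. Stack: [756]
STORE_FAST r → r=756. Stack: []
LOAD_FAST_LOAD_FAST r,u → push 756,0. Stack: [756, 0]
BINARY_OP ^ → 756 ^ 0 = 756. Stack: [756]
RETURN_VALUE → return 756.

756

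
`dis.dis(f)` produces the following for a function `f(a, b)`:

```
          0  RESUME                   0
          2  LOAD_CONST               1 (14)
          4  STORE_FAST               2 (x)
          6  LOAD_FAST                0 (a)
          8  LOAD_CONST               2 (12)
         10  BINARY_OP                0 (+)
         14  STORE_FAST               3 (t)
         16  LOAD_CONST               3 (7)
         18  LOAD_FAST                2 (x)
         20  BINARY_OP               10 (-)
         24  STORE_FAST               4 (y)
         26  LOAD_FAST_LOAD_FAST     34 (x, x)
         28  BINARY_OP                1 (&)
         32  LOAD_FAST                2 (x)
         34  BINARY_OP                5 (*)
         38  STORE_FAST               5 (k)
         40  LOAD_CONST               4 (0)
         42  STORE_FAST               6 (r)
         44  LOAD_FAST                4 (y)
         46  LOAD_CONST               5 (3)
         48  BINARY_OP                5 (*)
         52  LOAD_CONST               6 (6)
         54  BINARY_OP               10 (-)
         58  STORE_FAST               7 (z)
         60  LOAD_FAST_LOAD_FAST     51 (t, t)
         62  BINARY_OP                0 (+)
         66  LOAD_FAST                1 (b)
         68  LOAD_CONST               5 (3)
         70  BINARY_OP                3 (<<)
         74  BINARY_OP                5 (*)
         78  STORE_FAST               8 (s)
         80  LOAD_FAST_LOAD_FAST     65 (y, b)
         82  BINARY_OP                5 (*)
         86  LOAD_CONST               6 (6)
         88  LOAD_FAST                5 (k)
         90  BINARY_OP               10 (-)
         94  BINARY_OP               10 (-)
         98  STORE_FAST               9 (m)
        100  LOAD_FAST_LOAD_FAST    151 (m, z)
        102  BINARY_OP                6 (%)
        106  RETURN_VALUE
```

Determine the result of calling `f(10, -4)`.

-25

LOAD_CONST → push 14. Stack: [14]
STORE_FAST x → x=14. Stack: []
LOAD_FAST a → push 10. Stack: [10]
LOAD_CONST → push 12. Stack: [10, 12]
BINARY_OP + → 10 + 12 = 22. Stack: [22]
STORE_FAST t → t=22. Stack: []
LOAD_CONST → push 7. Stack: [7]
LOAD_FAST x → push 14. Stack: [7, 14]
BINARY_OP - → 7 - 14 = -7. Stack: [-7]
STORE_FAST y → y=-7. Stack: []
LOAD_FAST_LOAD_FAST x,x → push 14,14. Stack: [14, 14]
BINARY_OP & → 14 & 14 = 14. Stack: [14]
LOAD_FAST x → push 14. Stack: [14, 14]
BINARY_OP * → 14 * 14 = 196. Stack: [196]
STORE_FAST k → k=196. Stack: []
LOAD_CONST → push 0. Stack: [0]
STORE_FAST r → r=0. Stack: []
LOAD_FAST y → push -7. Stack: [-7]
LOAD_CONST → push 3. Stack: [-7, 3]
BINARY_OP * → -7 * 3 = -21. Stack: [-21]
LOAD_CONST → push 6. Stack: [-21, 6]
BINARY_OP - → -21 - 6 = -27. Stack: [-27]
STORE_FAST z → z=-27. Stack: []
LOAD_FAST_LOAD_FAST t,t → push 22,22. Stack: [22, 22]
BINARY_OP + → 22 + 22 = 44. Stack: [44]
LOAD_FAST b → push -4. Stack: [44, -4]
LOAD_CONST → push 3. Stack: [44, -4, 3]
BINARY_OP << → -4 << 3 = -32. Stack: [44, -32]
BINARY_OP * → 44 * -32 = -1408. Stack: [-1408]
STORE_FAST s → s=-1408. Stack: []
LOAD_FAST_LOAD_FAST y,b → push -7,-4. Stack: [-7, -4]
BINARY_OP * → -7 * -4 = 28. Stack: [28]
LOAD_CONST → push 6. Stack: [28, 6]
LOAD_FAST k → push 196. Stack: [28, 6, 196]
BINARY_OP - → 6 - 196 = -190. Stack: [28, -190]
BINARY_OP - → 28 - -190 = 218. Stack: [218]
STORE_FAST m → m=218. Stack: []
LOAD_FAST_LOAD_FAST m,z → push 218,-27. Stack: [218, -27]
BINARY_OP % → 218 % -27 = -25. Stack: [-25]
RETURN_VALUE → return -25.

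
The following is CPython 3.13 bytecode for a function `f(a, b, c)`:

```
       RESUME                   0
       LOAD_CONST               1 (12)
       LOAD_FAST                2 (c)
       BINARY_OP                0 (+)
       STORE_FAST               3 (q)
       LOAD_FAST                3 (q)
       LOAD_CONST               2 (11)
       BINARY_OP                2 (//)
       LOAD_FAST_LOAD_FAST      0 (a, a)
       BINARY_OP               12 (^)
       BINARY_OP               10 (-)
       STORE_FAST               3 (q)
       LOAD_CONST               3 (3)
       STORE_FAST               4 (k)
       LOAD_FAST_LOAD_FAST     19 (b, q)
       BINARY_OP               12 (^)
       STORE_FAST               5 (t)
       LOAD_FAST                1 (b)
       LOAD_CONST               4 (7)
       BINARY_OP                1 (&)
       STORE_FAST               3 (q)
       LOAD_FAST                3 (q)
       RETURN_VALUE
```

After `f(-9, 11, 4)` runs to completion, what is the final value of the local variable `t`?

LOAD_CONST → push 12. Stack: [12]
LOAD_FAST c → push 4. Stack: [12, 4]
BINARY_OP + → 12 + 4 = 16. Stack: [16]
STORE_FAST q → q=16. Stack: []
LOAD_FAST q → push 16. Stack: [16]
LOAD_CONST → push 11. Stack: [16, 11]
BINARY_OP // → 16 // 11 = 1. Stack: [1]
LOAD_FAST_LOAD_FAST a,a → push -9,-9. Stack: [1, -9, -9]
BINARY_OP ^ → -9 ^ -9 = 0. Stack: [1, 0]
BINARY_OP - → 1 - 0 = 1. Stack: [1]
STORE_FAST q → q=1. Stack: []
LOAD_CONST → push 3. Stack: [3]
STORE_FAST k → k=3. Stack: []
LOAD_FAST_LOAD_FAST b,q → push 11,1. Stack: [11, 1]
BINARY_OP ^ → 11 ^ 1 = 10. Stack: [10]
STORE_FAST t → t=10. Stack: []
LOAD_FAST b → push 11. Stack: [11]
LOAD_CONST → push 7. Stack: [11, 7]
BINARY_OP & → 11 & 7 = 3. Stack: [3]
STORE_FAST q → q=3. Stack: []
LOAD_FAST q → push 3. Stack: [3]
RETURN_VALUE → return 3.

10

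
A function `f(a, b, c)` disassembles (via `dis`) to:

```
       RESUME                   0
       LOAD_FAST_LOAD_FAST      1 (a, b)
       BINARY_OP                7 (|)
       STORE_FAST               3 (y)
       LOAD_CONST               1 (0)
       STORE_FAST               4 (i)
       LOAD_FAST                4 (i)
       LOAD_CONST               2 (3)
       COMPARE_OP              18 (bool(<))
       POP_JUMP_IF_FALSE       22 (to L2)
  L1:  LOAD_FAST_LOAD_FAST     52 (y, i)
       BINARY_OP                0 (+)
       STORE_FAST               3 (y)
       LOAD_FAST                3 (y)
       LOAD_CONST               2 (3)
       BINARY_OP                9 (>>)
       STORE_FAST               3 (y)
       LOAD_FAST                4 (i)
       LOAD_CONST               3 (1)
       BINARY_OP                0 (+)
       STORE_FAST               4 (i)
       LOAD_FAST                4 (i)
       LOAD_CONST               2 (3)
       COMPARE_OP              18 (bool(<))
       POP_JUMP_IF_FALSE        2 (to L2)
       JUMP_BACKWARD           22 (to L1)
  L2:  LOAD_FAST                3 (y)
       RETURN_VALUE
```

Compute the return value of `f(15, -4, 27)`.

0

LOAD_FAST_LOAD_FAST a,b → push 15,-4. Stack: [15, -4]
BINARY_OP | → 15 | -4 = -1. Stack: [-1]
STORE_FAST y → y=-1. Stack: []
LOAD_CONST → push 0. Stack: [0]
STORE_FAST i → i=0. Stack: []
LOAD_FAST i → push 0. Stack: [0]
LOAD_CONST → push 3. Stack: [0, 3]
COMPARE_OP bool(<) → 0 vs 3 = True. Stack: [True]
POP_JUMP_IF_FALSE → pop True; no jump. Stack: []
LOAD_FAST_LOAD_FAST y,i → push -1,0. Stack: [-1, 0]
BINARY_OP + → -1 + 0 = -1. Stack: [-1]
STORE_FAST y → y=-1. Stack: []
LOAD_FAST y → push -1. Stack: [-1]
LOAD_CONST → push 3. Stack: [-1, 3]
BINARY_OP >> → -1 >> 3 = -1. Stack: [-1]
STORE_FAST y → y=-1. Stack: []
LOAD_FAST i → push 0. Stack: [0]
LOAD_CONST → push 1. Stack: [0, 1]
BINARY_OP + → 0 + 1 = 1. Stack: [1]
STORE_FAST i → i=1. Stack: []
LOAD_FAST i → push 1. Stack: [1]
LOAD_CONST → push 3. Stack: [1, 3]
COMPARE_OP bool(<) → 1 vs 3 = True. Stack: [True]
POP_JUMP_IF_FALSE → pop True; no jump. Stack: []
LOAD_FAST_LOAD_FAST y,i → push -1,1. Stack: [-1, 1]
BINARY_OP + → -1 + 1 = 0. Stack: [0]
STORE_FAST y → y=0. Stack: []
LOAD_FAST y → push 0. Stack: [0]
LOAD_CONST → push 3. Stack: [0, 3]
BINARY_OP >> → 0 >> 3 = 0. Stack: [0]
STORE_FAST y → y=0. Stack: []
LOAD_FAST i → push 1. Stack: [1]
LOAD_CONST → push 1. Stack: [1, 1]
BINARY_OP + → 1 + 1 = 2. Stack: [2]
STORE_FAST i → i=2. Stack: []
LOAD_FAST i → push 2. Stack: [2]
LOAD_CONST → push 3. Stack: [2, 3]
COMPARE_OP bool(<) → 2 vs 3 = True. Stack: [True]
POP_JUMP_IF_FALSE → pop True; no jump. Stack: []
LOAD_FAST_LOAD_FAST y,i → push 0,2. Stack: [0, 2]
BINARY_OP + → 0 + 2 = 2. Stack: [2]
STORE_FAST y → y=2. Stack: []
LOAD_FAST y → push 2. Stack: [2]
LOAD_CONST → push 3. Stack: [2, 3]
BINARY_OP >> → 2 >> 3 = 0. Stack: [0]
STORE_FAST y → y=0. Stack: []
LOAD_FAST i → push 2. Stack: [2]
LOAD_CONST → push 1. Stack: [2, 1]
BINARY_OP + → 2 + 1 = 3. Stack: [3]
STORE_FAST i → i=3. Stack: []
LOAD_FAST i → push 3. Stack: [3]
LOAD_CONST → push 3. Stack: [3, 3]
COMPARE_OP bool(<) → 3 vs 3 = False. Stack: [False]
POP_JUMP_IF_FALSE → pop False; jump. Stack: []
LOAD_FAST y → push 0. Stack: [0]
RETURN_VALUE → return 0.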